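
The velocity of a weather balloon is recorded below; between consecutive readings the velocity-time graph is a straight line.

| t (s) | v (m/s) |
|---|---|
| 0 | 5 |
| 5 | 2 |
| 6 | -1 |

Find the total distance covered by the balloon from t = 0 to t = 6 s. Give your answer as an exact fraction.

55/3 m

Total distance travelled is ∫|v| dt — sum the magnitudes of each area piece.
0–5 s: |½(5 + 2)(5)| = 17.5 m
5–6 s: v = 0 at t = 17/3 s; triangle areas 2/3 + 1/6 = 5/6 m
Total distance = 55/3 m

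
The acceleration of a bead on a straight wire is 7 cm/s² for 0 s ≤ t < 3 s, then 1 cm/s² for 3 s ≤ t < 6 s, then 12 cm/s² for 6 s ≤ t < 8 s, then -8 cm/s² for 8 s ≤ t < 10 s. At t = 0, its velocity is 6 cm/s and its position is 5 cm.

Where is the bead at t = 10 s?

316 cm

On each constant-a segment, Δv = aΔt and Δx = v₀Δt + ½aΔt²; chain segment to segment.
0–3 s: v starts 6 cm/s; Δx = 6·3 + ½·7·3² = 49.5 cm; v ends 27 cm/s.
3–6 s: v starts 27 cm/s; Δx = 27·3 + ½·1·3² = 85.5 cm; v ends 30 cm/s.
6–8 s: v starts 30 cm/s; Δx = 30·2 + ½·12·2² = 84 cm; v ends 54 cm/s.
8–10 s: v starts 54 cm/s; Δx = 54·2 + ½·-8·2² = 92 cm; v ends 38 cm/s.
x(10) = 5 + Σ Δx = 316 cm.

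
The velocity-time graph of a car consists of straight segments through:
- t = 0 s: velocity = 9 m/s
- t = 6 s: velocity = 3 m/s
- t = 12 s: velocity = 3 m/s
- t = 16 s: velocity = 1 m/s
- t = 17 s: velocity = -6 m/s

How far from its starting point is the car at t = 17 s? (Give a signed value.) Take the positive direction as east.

59.5 m

Displacement is the signed area under the v-t curve.
0–6 s: ½(9 + 3)(6) = 36 m
6–12 s: 3 × 6 = 18 m
12–16 s: ½(3 + 1)(4) = 8 m
16–17 s: ½(1 + -6)(1) = -2.5 m
Net displacement = 59.5 m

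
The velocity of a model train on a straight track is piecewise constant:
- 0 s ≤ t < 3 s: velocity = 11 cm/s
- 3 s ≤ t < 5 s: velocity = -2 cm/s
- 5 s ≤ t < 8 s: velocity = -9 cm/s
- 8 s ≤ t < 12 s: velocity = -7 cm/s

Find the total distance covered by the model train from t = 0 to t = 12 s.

Distance (not displacement) is the total path length: add the absolute areas under v-t.
0–3 s: |11| × 3 = 33 cm
3–5 s: |-2| × 2 = 4 cm
5–8 s: |-9| × 3 = 27 cm
8–12 s: |-7| × 4 = 28 cm
Total distance = 92 cm

92 cm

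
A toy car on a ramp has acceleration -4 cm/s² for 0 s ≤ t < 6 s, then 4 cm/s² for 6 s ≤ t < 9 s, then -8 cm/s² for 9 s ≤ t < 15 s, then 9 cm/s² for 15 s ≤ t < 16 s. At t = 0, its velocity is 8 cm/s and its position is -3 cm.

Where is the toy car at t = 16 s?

On each constant-a segment, Δv = aΔt and Δx = v₀Δt + ½aΔt²; chain segment to segment.
0–6 s: v starts 8 cm/s; Δx = 8·6 + ½·-4·6² = -24 cm; v ends -16 cm/s.
6–9 s: v starts -16 cm/s; Δx = -16·3 + ½·4·3² = -30 cm; v ends -4 cm/s.
9–15 s: v starts -4 cm/s; Δx = -4·6 + ½·-8·6² = -168 cm; v ends -52 cm/s.
15–16 s: v starts -52 cm/s; Δx = -52·1 + ½·9·1² = -47.5 cm; v ends -43 cm/s.
x(16) = -3 + Σ Δx = -272.5 cm.

-272.5 cm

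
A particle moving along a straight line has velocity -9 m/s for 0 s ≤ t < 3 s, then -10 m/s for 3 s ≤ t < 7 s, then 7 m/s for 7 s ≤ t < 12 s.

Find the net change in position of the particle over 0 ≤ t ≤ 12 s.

Displacement is the signed area under the v-t curve.
0–3 s: -9 × 3 = -27 m
3–7 s: -10 × 4 = -40 m
7–12 s: 7 × 5 = 35 m
Net displacement = -32 m

-32 m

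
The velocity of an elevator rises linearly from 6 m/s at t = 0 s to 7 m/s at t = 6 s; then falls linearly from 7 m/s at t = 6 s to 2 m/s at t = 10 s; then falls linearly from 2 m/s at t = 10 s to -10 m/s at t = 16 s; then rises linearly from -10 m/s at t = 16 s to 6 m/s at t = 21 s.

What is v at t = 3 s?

On 0–6 s the graph is linear from 6 to 7 m/s: v(3) = 6 + (7 − 6)·(3 − 0)/(6 − 0) = 6.5 m/s.

6.5 m/s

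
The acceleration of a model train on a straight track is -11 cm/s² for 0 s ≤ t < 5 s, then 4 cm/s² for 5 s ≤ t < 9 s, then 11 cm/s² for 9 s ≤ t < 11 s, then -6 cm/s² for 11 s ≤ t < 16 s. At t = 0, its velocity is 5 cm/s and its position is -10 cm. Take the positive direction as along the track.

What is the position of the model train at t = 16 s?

-471.5 cm

On each constant-a segment, Δv = aΔt and Δx = v₀Δt + ½aΔt²; chain segment to segment.
0–5 s: v starts 5 cm/s; Δx = 5·5 + ½·-11·5² = -112.5 cm; v ends -50 cm/s.
5–9 s: v starts -50 cm/s; Δx = -50·4 + ½·4·4² = -168 cm; v ends -34 cm/s.
9–11 s: v starts -34 cm/s; Δx = -34·2 + ½·11·2² = -46 cm; v ends -12 cm/s.
11–16 s: v starts -12 cm/s; Δx = -12·5 + ½·-6·5² = -135 cm; v ends -42 cm/s.
x(16) = -10 + Σ Δx = -471.5 cm.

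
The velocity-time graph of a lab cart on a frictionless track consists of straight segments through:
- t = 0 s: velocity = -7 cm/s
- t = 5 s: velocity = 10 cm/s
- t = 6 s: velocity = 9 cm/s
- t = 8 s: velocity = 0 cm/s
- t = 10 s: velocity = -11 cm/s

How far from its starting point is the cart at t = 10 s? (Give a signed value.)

15 cm

Net displacement equals the area under the velocity-time graph (areas below the axis count negative).
0–5 s: ½(-7 + 10)(5) = 7.5 cm
5–6 s: ½(10 + 9)(1) = 9.5 cm
6–8 s: ½(9 + 0)(2) = 9 cm
8–10 s: ½(0 + -11)(2) = -11 cm
Net displacement = 15 cm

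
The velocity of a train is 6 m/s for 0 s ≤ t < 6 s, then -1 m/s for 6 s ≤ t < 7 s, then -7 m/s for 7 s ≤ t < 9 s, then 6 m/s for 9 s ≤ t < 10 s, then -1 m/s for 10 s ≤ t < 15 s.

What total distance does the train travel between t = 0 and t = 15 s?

62 m

Distance (not displacement) is the total path length: add the absolute areas under v-t.
0–6 s: |6| × 6 = 36 m
6–7 s: |-1| × 1 = 1 m
7–9 s: |-7| × 2 = 14 m
9–10 s: |6| × 1 = 6 m
10–15 s: |-1| × 5 = 5 m
Total distance = 62 m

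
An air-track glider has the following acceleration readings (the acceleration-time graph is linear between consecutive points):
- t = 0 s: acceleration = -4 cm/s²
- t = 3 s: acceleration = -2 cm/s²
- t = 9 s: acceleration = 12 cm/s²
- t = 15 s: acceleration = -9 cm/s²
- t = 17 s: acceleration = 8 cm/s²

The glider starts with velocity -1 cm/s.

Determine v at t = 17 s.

Δv equals the area under the a-t graph; then v = v₀ + Δv.
0–3 s: ½(-4 + -2)(3) = -9 cm/s
3–9 s: ½(-2 + 12)(6) = 30 cm/s
9–15 s: ½(12 + -9)(6) = 9 cm/s
15–17 s: ½(-9 + 8)(2) = -1 cm/s
Δv = 29 cm/s, so v(17) = -1 + (29) = 28 cm/s.

28 cm/s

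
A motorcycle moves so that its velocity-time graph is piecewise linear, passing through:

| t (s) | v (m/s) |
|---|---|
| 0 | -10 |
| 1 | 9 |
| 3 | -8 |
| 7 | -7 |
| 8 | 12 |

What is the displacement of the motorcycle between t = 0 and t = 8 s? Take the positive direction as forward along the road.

-27 m

Net displacement equals the area under the velocity-time graph (areas below the axis count negative).
0–1 s: ½(-10 + 9)(1) = -0.5 m
1–3 s: ½(9 + -8)(2) = 1 m
3–7 s: ½(-8 + -7)(4) = -30 m
7–8 s: ½(-7 + 12)(1) = 2.5 m
Net displacement = -27 m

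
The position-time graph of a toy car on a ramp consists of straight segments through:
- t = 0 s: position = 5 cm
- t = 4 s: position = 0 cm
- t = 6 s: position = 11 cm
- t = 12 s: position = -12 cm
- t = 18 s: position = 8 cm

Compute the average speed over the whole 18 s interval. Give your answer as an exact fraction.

59/18 cm/s

Average speed = (total path length)/(elapsed time); on a piecewise-linear x-t graph the path length is Σ|Δx|.
0–4 s: |Δx| = |0 − 5| = 5 cm
4–6 s: |Δx| = |11 − 0| = 11 cm
6–12 s: |Δx| = |-12 − 11| = 23 cm
12–18 s: |Δx| = |8 − -12| = 20 cm
Total path = 59 cm; average speed = 59/18 = 59/18 cm/s.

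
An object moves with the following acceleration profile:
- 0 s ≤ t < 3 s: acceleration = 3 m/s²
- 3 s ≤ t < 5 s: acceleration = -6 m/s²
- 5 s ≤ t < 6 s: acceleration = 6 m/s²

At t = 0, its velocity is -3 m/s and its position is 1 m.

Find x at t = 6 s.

On each constant-a segment, Δv = aΔt and Δx = v₀Δt + ½aΔt²; chain segment to segment.
0–3 s: v starts -3 m/s; Δx = -3·3 + ½·3·3² = 4.5 m; v ends 6 m/s.
3–5 s: v starts 6 m/s; Δx = 6·2 + ½·-6·2² = 0 m; v ends -6 m/s.
5–6 s: v starts -6 m/s; Δx = -6·1 + ½·6·1² = -3 m; v ends 0 m/s.
x(6) = 1 + Σ Δx = 2.5 m.

2.5 m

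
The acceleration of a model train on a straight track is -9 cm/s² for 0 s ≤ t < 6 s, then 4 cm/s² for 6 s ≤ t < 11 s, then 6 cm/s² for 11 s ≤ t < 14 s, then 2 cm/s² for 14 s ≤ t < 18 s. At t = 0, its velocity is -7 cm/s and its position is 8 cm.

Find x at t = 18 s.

On each constant-a segment, Δv = aΔt and Δx = v₀Δt + ½aΔt²; chain segment to segment.
0–6 s: v starts -7 cm/s; Δx = -7·6 + ½·-9·6² = -204 cm; v ends -61 cm/s.
6–11 s: v starts -61 cm/s; Δx = -61·5 + ½·4·5² = -255 cm; v ends -41 cm/s.
11–14 s: v starts -41 cm/s; Δx = -41·3 + ½·6·3² = -96 cm; v ends -23 cm/s.
14–18 s: v starts -23 cm/s; Δx = -23·4 + ½·2·4² = -76 cm; v ends -15 cm/s.
x(18) = 8 + Σ Δx = -623 cm.

-623 cm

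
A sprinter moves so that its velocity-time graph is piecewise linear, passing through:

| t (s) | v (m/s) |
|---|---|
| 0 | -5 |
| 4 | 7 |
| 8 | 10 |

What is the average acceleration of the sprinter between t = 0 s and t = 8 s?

1.875 m/s²

Average acceleration = Δv/Δt = (10 − -5)/(8 − 0) = 1.875 m/s².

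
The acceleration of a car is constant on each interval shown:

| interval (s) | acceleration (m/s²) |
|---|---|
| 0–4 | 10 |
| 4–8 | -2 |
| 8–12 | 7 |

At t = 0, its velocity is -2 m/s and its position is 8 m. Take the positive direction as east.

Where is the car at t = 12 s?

392 m

On each constant-a segment, Δv = aΔt and Δx = v₀Δt + ½aΔt²; chain segment to segment.
0–4 s: v starts -2 m/s; Δx = -2·4 + ½·10·4² = 72 m; v ends 38 m/s.
4–8 s: v starts 38 m/s; Δx = 38·4 + ½·-2·4² = 136 m; v ends 30 m/s.
8–12 s: v starts 30 m/s; Δx = 30·4 + ½·7·4² = 176 m; v ends 58 m/s.
x(12) = 8 + Σ Δx = 392 m.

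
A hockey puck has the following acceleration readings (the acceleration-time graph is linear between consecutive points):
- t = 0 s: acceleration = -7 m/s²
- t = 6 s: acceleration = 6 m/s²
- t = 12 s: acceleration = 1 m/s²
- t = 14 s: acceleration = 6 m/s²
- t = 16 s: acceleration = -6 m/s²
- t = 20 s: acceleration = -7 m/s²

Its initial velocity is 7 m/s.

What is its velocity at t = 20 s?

Δv equals the area under the a-t graph; then v = v₀ + Δv.
0–6 s: ½(-7 + 6)(6) = -3 m/s
6–12 s: ½(6 + 1)(6) = 21 m/s
12–14 s: ½(1 + 6)(2) = 7 m/s
14–16 s: ½(6 + -6)(2) = 0 m/s
16–20 s: ½(-6 + -7)(4) = -26 m/s
Δv = -1 m/s, so v(20) = 7 + (-1) = 6 m/s.

6 m/s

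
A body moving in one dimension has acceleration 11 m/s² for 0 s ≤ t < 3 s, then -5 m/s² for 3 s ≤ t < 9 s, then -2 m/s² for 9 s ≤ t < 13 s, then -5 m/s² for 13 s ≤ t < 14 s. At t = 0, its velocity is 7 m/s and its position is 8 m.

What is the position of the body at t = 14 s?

On each constant-a segment, Δv = aΔt and Δx = v₀Δt + ½aΔt²; chain segment to segment.
0–3 s: v starts 7 m/s; Δx = 7·3 + ½·11·3² = 70.5 m; v ends 40 m/s.
3–9 s: v starts 40 m/s; Δx = 40·6 + ½·-5·6² = 150 m; v ends 10 m/s.
9–13 s: v starts 10 m/s; Δx = 10·4 + ½·-2·4² = 24 m; v ends 2 m/s.
13–14 s: v starts 2 m/s; Δx = 2·1 + ½·-5·1² = -0.5 m; v ends -3 m/s.
x(14) = 8 + Σ Δx = 252 m.

252 m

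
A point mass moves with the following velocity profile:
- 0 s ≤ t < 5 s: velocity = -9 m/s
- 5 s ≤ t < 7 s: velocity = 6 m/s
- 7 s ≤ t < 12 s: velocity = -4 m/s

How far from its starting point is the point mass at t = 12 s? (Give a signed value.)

-53 m

Displacement is the signed area under the v-t curve.
0–5 s: -9 × 5 = -45 m
5–7 s: 6 × 2 = 12 m
7–12 s: -4 × 5 = -20 m
Net displacement = -53 m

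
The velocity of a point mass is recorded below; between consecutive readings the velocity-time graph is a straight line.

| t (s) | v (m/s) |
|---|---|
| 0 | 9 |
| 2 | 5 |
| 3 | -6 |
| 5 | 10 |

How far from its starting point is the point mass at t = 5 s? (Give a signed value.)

17.5 m

Net displacement equals the area under the velocity-time graph (areas below the axis count negative).
0–2 s: ½(9 + 5)(2) = 14 m
2–3 s: ½(5 + -6)(1) = -0.5 m
3–5 s: ½(-6 + 10)(2) = 4 m
Net displacement = 17.5 m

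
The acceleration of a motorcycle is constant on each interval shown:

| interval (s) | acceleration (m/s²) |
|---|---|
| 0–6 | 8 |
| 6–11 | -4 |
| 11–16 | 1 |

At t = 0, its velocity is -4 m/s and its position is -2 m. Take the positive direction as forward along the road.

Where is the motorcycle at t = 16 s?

420.5 m

On each constant-a segment, Δv = aΔt and Δx = v₀Δt + ½aΔt²; chain segment to segment.
0–6 s: v starts -4 m/s; Δx = -4·6 + ½·8·6² = 120 m; v ends 44 m/s.
6–11 s: v starts 44 m/s; Δx = 44·5 + ½·-4·5² = 170 m; v ends 24 m/s.
11–16 s: v starts 24 m/s; Δx = 24·5 + ½·1·5² = 132.5 m; v ends 29 m/s.
x(16) = -2 + Σ Δx = 420.5 m.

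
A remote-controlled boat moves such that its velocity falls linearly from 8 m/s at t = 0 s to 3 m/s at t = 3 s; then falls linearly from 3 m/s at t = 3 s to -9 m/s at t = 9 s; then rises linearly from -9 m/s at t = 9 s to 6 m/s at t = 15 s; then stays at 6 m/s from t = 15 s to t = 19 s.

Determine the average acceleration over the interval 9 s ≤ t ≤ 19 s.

1.5 m/s²

Average acceleration = Δv/Δt = (6 − -9)/(19 − 9) = 1.5 m/s².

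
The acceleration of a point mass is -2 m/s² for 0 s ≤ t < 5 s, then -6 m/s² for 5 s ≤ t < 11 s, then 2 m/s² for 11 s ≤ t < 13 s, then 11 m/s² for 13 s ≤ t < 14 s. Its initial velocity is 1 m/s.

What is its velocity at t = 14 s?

Δv equals the area under the a-t graph; then v = v₀ + Δv.
0–5 s: -2 × 5 = -10 m/s
5–11 s: -6 × 6 = -36 m/s
11–13 s: 2 × 2 = 4 m/s
13–14 s: 11 × 1 = 11 m/s
Δv = -31 m/s, so v(14) = 1 + (-31) = -30 m/s.

-30 m/s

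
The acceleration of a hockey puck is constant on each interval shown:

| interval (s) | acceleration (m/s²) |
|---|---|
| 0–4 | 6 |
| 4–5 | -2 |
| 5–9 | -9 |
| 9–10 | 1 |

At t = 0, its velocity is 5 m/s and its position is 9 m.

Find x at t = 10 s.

132.5 m

On each constant-a segment, Δv = aΔt and Δx = v₀Δt + ½aΔt²; chain segment to segment.
0–4 s: v starts 5 m/s; Δx = 5·4 + ½·6·4² = 68 m; v ends 29 m/s.
4–5 s: v starts 29 m/s; Δx = 29·1 + ½·-2·1² = 28 m; v ends 27 m/s.
5–9 s: v starts 27 m/s; Δx = 27·4 + ½·-9·4² = 36 m; v ends -9 m/s.
9–10 s: v starts -9 m/s; Δx = -9·1 + ½·1·1² = -8.5 m; v ends -8 m/s.
x(10) = 9 + Σ Δx = 132.5 m.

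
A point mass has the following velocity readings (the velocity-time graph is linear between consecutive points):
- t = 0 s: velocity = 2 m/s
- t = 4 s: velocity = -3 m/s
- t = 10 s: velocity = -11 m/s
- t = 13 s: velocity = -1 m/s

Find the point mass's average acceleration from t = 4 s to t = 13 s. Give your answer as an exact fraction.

2/9 m/s²

Average acceleration = Δv/Δt = (-1 − -3)/(13 − 4) = 2/9 m/s².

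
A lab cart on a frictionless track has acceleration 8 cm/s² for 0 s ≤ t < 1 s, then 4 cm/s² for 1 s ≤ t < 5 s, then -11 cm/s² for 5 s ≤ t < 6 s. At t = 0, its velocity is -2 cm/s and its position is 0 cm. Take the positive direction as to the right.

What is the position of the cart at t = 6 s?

On each constant-a segment, Δv = aΔt and Δx = v₀Δt + ½aΔt²; chain segment to segment.
0–1 s: v starts -2 cm/s; Δx = -2·1 + ½·8·1² = 2 cm; v ends 6 cm/s.
1–5 s: v starts 6 cm/s; Δx = 6·4 + ½·4·4² = 56 cm; v ends 22 cm/s.
5–6 s: v starts 22 cm/s; Δx = 22·1 + ½·-11·1² = 16.5 cm; v ends 11 cm/s.
x(6) = 0 + Σ Δx = 74.5 cm.

74.5 cm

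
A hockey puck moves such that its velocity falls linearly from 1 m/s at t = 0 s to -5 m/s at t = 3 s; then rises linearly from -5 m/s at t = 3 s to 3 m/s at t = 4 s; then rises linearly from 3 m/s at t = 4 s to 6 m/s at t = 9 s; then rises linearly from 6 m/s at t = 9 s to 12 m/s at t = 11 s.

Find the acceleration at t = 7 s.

Acceleration is the slope of the v-t graph on 4–9 s: (6 − 3)/(9 − 4) = 0.6 m/s².

0.6 m/s²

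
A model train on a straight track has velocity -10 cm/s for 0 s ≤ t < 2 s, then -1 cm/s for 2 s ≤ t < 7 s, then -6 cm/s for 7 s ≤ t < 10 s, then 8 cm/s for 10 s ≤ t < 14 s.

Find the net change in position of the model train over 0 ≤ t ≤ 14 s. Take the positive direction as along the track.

-11 cm

Displacement is the signed area under the v-t curve.
0–2 s: -10 × 2 = -20 cm
2–7 s: -1 × 5 = -5 cm
7–10 s: -6 × 3 = -18 cm
10–14 s: 8 × 4 = 32 cm
Net displacement = -11 cm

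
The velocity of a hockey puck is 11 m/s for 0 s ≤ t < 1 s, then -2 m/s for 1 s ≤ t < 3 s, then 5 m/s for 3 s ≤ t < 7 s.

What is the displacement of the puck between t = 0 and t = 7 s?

Net displacement equals the area under the velocity-time graph (areas below the axis count negative).
0–1 s: 11 × 1 = 11 m
1–3 s: -2 × 2 = -4 m
3–7 s: 5 × 4 = 20 m
Net displacement = 27 m

27 m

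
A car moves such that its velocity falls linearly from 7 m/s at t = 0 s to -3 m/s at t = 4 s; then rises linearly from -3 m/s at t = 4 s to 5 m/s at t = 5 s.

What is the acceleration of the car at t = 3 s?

Acceleration is the slope of the v-t graph on 0–4 s: (-3 − 7)/(4 − 0) = -2.5 m/s².

-2.5 m/s²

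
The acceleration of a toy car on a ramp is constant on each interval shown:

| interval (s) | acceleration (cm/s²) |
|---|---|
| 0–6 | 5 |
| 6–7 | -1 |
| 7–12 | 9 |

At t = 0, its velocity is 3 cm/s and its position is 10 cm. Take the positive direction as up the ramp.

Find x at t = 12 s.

On each constant-a segment, Δv = aΔt and Δx = v₀Δt + ½aΔt²; chain segment to segment.
0–6 s: v starts 3 cm/s; Δx = 3·6 + ½·5·6² = 108 cm; v ends 33 cm/s.
6–7 s: v starts 33 cm/s; Δx = 33·1 + ½·-1·1² = 32.5 cm; v ends 32 cm/s.
7–12 s: v starts 32 cm/s; Δx = 32·5 + ½·9·5² = 272.5 cm; v ends 77 cm/s.
x(12) = 10 + Σ Δx = 423 cm.

423 cm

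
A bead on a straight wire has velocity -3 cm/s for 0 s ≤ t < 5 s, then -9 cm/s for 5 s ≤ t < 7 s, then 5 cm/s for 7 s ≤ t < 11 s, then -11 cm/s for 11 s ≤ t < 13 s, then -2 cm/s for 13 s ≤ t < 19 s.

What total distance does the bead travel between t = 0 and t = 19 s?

Total distance travelled is ∫|v| dt — sum the magnitudes of each area piece.
0–5 s: |-3| × 5 = 15 cm
5–7 s: |-9| × 2 = 18 cm
7–11 s: |5| × 4 = 20 cm
11–13 s: |-11| × 2 = 22 cm
13–19 s: |-2| × 6 = 12 cm
Total distance = 87 cm

87 cm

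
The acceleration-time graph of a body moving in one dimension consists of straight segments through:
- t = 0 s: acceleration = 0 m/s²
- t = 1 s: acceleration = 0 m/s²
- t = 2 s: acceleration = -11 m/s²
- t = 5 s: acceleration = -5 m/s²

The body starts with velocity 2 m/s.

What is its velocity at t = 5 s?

Δv equals the area under the a-t graph; then v = v₀ + Δv.
0–1 s: 0 × 1 = 0 m/s
1–2 s: ½(0 + -11)(1) = -5.5 m/s
2–5 s: ½(-11 + -5)(3) = -24 m/s
Δv = -29.5 m/s, so v(5) = 2 + (-29.5) = -27.5 m/s.

-27.5 m/s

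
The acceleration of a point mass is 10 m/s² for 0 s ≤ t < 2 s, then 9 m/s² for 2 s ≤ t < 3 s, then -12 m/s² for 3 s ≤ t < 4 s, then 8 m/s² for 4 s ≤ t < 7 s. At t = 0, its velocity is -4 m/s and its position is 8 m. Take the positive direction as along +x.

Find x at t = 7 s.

On each constant-a segment, Δv = aΔt and Δx = v₀Δt + ½aΔt²; chain segment to segment.
0–2 s: v starts -4 m/s; Δx = -4·2 + ½·10·2² = 12 m; v ends 16 m/s.
2–3 s: v starts 16 m/s; Δx = 16·1 + ½·9·1² = 20.5 m; v ends 25 m/s.
3–4 s: v starts 25 m/s; Δx = 25·1 + ½·-12·1² = 19 m; v ends 13 m/s.
4–7 s: v starts 13 m/s; Δx = 13·3 + ½·8·3² = 75 m; v ends 37 m/s.
x(7) = 8 + Σ Δx = 134.5 m.

134.5 m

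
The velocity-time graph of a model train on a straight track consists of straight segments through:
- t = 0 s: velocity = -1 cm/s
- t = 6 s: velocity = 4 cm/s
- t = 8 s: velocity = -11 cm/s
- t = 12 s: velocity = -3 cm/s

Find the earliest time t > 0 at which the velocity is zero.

t = 1.2 s

v changes sign on 0–6 s (from -1 to 4); the graph is linear there, so v = 0 at t = 0 + (1)·(6 − 0)/(4 − -1) = 1.2 s.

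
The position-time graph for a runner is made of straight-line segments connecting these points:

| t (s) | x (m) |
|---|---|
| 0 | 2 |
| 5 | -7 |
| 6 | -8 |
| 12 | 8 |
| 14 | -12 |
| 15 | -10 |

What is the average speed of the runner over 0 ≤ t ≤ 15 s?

3.2 m/s

Average speed = (total path length)/(elapsed time); on a piecewise-linear x-t graph the path length is Σ|Δx|.
0–5 s: |Δx| = |-7 − 2| = 9 m
5–6 s: |Δx| = |-8 − -7| = 1 m
6–12 s: |Δx| = |8 − -8| = 16 m
12–14 s: |Δx| = |-12 − 8| = 20 m
14–15 s: |Δx| = |-10 − -12| = 2 m
Total path = 48 m; average speed = 48/15 = 3.2 m/s.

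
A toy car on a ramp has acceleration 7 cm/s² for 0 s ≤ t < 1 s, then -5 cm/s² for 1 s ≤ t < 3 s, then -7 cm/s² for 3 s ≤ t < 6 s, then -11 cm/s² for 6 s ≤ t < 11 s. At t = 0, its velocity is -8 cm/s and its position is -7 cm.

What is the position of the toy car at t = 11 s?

On each constant-a segment, Δv = aΔt and Δx = v₀Δt + ½aΔt²; chain segment to segment.
0–1 s: v starts -8 cm/s; Δx = -8·1 + ½·7·1² = -4.5 cm; v ends -1 cm/s.
1–3 s: v starts -1 cm/s; Δx = -1·2 + ½·-5·2² = -12 cm; v ends -11 cm/s.
3–6 s: v starts -11 cm/s; Δx = -11·3 + ½·-7·3² = -64.5 cm; v ends -32 cm/s.
6–11 s: v starts -32 cm/s; Δx = -32·5 + ½·-11·5² = -297.5 cm; v ends -87 cm/s.
x(11) = -7 + Σ Δx = -385.5 cm.

-385.5 cm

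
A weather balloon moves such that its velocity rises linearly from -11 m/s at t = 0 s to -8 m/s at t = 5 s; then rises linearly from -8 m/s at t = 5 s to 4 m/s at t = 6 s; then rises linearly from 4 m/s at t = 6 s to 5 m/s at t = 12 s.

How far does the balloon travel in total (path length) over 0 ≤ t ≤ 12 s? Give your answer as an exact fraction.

Total distance travelled is ∫|v| dt — sum the magnitudes of each area piece.
0–5 s: |½(-11 + -8)(5)| = 47.5 m
5–6 s: v = 0 at t = 17/3 s; triangle areas 8/3 + 2/3 = 10/3 m
6–12 s: |½(4 + 5)(6)| = 27 m
Total distance = 467/6 m

467/6 m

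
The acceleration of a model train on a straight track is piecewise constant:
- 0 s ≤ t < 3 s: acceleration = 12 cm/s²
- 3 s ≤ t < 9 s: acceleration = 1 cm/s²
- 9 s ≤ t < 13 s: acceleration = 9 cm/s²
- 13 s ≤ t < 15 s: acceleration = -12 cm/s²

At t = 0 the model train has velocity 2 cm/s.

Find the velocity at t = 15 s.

56 cm/s

Δv equals the area under the a-t graph; then v = v₀ + Δv.
0–3 s: 12 × 3 = 36 cm/s
3–9 s: 1 × 6 = 6 cm/s
9–13 s: 9 × 4 = 36 cm/s
13–15 s: -12 × 2 = -24 cm/s
Δv = 54 cm/s, so v(15) = 2 + (54) = 56 cm/s.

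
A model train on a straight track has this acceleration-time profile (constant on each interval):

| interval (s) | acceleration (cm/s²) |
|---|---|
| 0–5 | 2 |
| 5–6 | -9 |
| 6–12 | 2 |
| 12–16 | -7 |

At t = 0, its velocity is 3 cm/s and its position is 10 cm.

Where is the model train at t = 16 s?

On each constant-a segment, Δv = aΔt and Δx = v₀Δt + ½aΔt²; chain segment to segment.
0–5 s: v starts 3 cm/s; Δx = 3·5 + ½·2·5² = 40 cm; v ends 13 cm/s.
5–6 s: v starts 13 cm/s; Δx = 13·1 + ½·-9·1² = 8.5 cm; v ends 4 cm/s.
6–12 s: v starts 4 cm/s; Δx = 4·6 + ½·2·6² = 60 cm; v ends 16 cm/s.
12–16 s: v starts 16 cm/s; Δx = 16·4 + ½·-7·4² = 8 cm; v ends -12 cm/s.
x(16) = 10 + Σ Δx = 126.5 cm.

126.5 cm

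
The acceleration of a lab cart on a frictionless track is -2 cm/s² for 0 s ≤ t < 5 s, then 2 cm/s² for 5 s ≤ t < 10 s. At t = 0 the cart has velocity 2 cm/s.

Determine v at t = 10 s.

2 cm/s

Δv equals the area under the a-t graph; then v = v₀ + Δv.
0–5 s: -2 × 5 = -10 cm/s
5–10 s: 2 × 5 = 10 cm/s
Δv = 0 cm/s, so v(10) = 2 + (0) = 2 cm/s.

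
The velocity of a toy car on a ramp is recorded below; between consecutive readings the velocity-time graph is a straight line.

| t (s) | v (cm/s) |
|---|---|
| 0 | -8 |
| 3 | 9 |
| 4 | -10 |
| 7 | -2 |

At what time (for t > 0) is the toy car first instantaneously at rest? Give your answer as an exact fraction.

v changes sign on 0–3 s (from -8 to 9); the graph is linear there, so v = 0 at t = 0 + (8)·(3 − 0)/(9 − -8) = 24/17 s.

t = 24/17 s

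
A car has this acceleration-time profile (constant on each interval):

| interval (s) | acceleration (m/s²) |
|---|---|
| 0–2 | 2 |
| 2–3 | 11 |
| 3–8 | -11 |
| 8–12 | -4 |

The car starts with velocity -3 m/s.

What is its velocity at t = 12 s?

Δv equals the area under the a-t graph; then v = v₀ + Δv.
0–2 s: 2 × 2 = 4 m/s
2–3 s: 11 × 1 = 11 m/s
3–8 s: -11 × 5 = -55 m/s
8–12 s: -4 × 4 = -16 m/s
Δv = -56 m/s, so v(12) = -3 + (-56) = -59 m/s.

-59 m/s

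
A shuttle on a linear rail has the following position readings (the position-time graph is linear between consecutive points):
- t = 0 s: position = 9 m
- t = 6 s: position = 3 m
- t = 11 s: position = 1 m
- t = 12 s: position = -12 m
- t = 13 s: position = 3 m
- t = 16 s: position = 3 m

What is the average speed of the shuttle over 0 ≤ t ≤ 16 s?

Average speed = (total path length)/(elapsed time); on a piecewise-linear x-t graph the path length is Σ|Δx|.
0–6 s: |Δx| = |3 − 9| = 6 m
6–11 s: |Δx| = |1 − 3| = 2 m
11–12 s: |Δx| = |-12 − 1| = 13 m
12–13 s: |Δx| = |3 − -12| = 15 m
13–16 s: |Δx| = |3 − 3| = 0 m
Total path = 36 m; average speed = 36/16 = 2.25 m/s.

2.25 m/s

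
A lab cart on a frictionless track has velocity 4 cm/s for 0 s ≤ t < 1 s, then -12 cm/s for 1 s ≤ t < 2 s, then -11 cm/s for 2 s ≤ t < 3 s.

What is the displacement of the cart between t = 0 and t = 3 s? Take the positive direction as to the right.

Displacement is the signed area under the v-t curve.
0–1 s: 4 × 1 = 4 cm
1–2 s: -12 × 1 = -12 cm
2–3 s: -11 × 1 = -11 cm
Net displacement = -19 cm

-19 cm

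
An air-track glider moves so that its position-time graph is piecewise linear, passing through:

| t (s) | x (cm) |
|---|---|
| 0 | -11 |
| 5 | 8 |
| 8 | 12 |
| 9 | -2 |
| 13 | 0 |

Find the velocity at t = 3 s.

3.8 cm/s

Velocity is the slope of the x-t graph on 0–5 s: (8 − -11)/(5 − 0) = 3.8 cm/s.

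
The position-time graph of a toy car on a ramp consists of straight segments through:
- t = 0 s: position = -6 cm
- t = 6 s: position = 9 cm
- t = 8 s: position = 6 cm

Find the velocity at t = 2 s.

2.5 cm/s

Velocity is the slope of the x-t graph on 0–6 s: (9 − -6)/(6 − 0) = 2.5 cm/s.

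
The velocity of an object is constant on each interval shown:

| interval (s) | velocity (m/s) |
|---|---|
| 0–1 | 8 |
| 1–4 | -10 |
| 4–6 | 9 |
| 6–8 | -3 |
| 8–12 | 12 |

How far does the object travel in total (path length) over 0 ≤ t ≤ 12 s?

Distance (not displacement) is the total path length: add the absolute areas under v-t.
0–1 s: |8| × 1 = 8 m
1–4 s: |-10| × 3 = 30 m
4–6 s: |9| × 2 = 18 m
6–8 s: |-3| × 2 = 6 m
8–12 s: |12| × 4 = 48 m
Total distance = 110 m

110 m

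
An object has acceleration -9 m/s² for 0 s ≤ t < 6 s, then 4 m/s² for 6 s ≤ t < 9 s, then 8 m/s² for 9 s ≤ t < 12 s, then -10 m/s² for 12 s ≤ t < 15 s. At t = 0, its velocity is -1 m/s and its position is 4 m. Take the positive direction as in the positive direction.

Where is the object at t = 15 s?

On each constant-a segment, Δv = aΔt and Δx = v₀Δt + ½aΔt²; chain segment to segment.
0–6 s: v starts -1 m/s; Δx = -1·6 + ½·-9·6² = -168 m; v ends -55 m/s.
6–9 s: v starts -55 m/s; Δx = -55·3 + ½·4·3² = -147 m; v ends -43 m/s.
9–12 s: v starts -43 m/s; Δx = -43·3 + ½·8·3² = -93 m; v ends -19 m/s.
12–15 s: v starts -19 m/s; Δx = -19·3 + ½·-10·3² = -102 m; v ends -49 m/s.
x(15) = 4 + Σ Δx = -506 m.

-506 m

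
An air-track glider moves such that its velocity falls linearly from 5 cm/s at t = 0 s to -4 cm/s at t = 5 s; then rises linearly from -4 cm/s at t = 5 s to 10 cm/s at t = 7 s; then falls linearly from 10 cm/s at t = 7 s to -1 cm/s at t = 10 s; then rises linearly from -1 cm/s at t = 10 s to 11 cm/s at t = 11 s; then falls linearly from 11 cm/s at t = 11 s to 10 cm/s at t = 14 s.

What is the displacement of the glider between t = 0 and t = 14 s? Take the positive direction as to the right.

58.5 cm

Displacement is the signed area under the v-t curve.
0–5 s: ½(5 + -4)(5) = 2.5 cm
5–7 s: ½(-4 + 10)(2) = 6 cm
7–10 s: ½(10 + -1)(3) = 13.5 cm
10–11 s: ½(-1 + 11)(1) = 5 cm
11–14 s: ½(11 + 10)(3) = 31.5 cm
Net displacement = 58.5 cm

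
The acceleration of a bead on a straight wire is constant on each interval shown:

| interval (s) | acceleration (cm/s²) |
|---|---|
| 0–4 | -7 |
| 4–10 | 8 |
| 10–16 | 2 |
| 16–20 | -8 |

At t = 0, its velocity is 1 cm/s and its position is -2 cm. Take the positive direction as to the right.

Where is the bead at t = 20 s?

On each constant-a segment, Δv = aΔt and Δx = v₀Δt + ½aΔt²; chain segment to segment.
0–4 s: v starts 1 cm/s; Δx = 1·4 + ½·-7·4² = -52 cm; v ends -27 cm/s.
4–10 s: v starts -27 cm/s; Δx = -27·6 + ½·8·6² = -18 cm; v ends 21 cm/s.
10–16 s: v starts 21 cm/s; Δx = 21·6 + ½·2·6² = 162 cm; v ends 33 cm/s.
16–20 s: v starts 33 cm/s; Δx = 33·4 + ½·-8·4² = 68 cm; v ends 1 cm/s.
x(20) = -2 + Σ Δx = 158 cm.

158 cm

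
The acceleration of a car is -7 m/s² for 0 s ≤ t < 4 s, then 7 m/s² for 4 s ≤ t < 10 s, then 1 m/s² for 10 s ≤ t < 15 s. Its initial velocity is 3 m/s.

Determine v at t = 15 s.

22 m/s

Δv equals the area under the a-t graph; then v = v₀ + Δv.
0–4 s: -7 × 4 = -28 m/s
4–10 s: 7 × 6 = 42 m/s
10–15 s: 1 × 5 = 5 m/s
Δv = 19 m/s, so v(15) = 3 + (19) = 22 m/s.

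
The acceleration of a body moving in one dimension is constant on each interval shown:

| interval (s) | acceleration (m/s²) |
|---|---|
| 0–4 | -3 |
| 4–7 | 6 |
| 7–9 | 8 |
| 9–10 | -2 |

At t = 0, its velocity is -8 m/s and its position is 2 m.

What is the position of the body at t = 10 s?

On each constant-a segment, Δv = aΔt and Δx = v₀Δt + ½aΔt²; chain segment to segment.
0–4 s: v starts -8 m/s; Δx = -8·4 + ½·-3·4² = -56 m; v ends -20 m/s.
4–7 s: v starts -20 m/s; Δx = -20·3 + ½·6·3² = -33 m; v ends -2 m/s.
7–9 s: v starts -2 m/s; Δx = -2·2 + ½·8·2² = 12 m; v ends 14 m/s.
9–10 s: v starts 14 m/s; Δx = 14·1 + ½·-2·1² = 13 m; v ends 12 m/s.
x(10) = 2 + Σ Δx = -62 m.

-62 m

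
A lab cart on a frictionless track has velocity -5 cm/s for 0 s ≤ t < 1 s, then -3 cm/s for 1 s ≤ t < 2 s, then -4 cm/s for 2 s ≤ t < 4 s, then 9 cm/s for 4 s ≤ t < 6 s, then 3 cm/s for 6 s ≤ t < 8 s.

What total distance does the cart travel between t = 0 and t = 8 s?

Total distance travelled is ∫|v| dt — sum the magnitudes of each area piece.
0–1 s: |-5| × 1 = 5 cm
1–2 s: |-3| × 1 = 3 cm
2–4 s: |-4| × 2 = 8 cm
4–6 s: |9| × 2 = 18 cm
6–8 s: |3| × 2 = 6 cm
Total distance = 40 cm

40 cm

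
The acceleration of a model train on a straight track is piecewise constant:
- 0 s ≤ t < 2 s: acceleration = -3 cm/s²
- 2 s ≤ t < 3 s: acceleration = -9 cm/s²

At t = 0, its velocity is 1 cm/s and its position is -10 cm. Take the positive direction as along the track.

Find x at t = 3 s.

On each constant-a segment, Δv = aΔt and Δx = v₀Δt + ½aΔt²; chain segment to segment.
0–2 s: v starts 1 cm/s; Δx = 1·2 + ½·-3·2² = -4 cm; v ends -5 cm/s.
2–3 s: v starts -5 cm/s; Δx = -5·1 + ½·-9·1² = -9.5 cm; v ends -14 cm/s.
x(3) = -10 + Σ Δx = -23.5 cm.

-23.5 cm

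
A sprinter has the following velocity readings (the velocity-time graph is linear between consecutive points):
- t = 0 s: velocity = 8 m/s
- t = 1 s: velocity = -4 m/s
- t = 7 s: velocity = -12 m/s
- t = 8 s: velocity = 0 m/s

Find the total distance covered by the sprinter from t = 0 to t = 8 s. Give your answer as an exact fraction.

Distance (not displacement) is the total path length: add the absolute areas under v-t.
0–1 s: v = 0 at t = 2/3 s; triangle areas 8/3 + 2/3 = 10/3 m
1–7 s: |½(-4 + -12)(6)| = 48 m
7–8 s: |½(-12 + 0)(1)| = 6 m
Total distance = 172/3 m

172/3 m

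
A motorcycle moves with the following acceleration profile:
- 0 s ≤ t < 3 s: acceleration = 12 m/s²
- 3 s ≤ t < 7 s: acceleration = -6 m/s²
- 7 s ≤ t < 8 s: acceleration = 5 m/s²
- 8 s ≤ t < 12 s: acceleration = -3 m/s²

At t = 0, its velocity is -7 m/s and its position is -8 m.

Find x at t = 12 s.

116.5 m

On each constant-a segment, Δv = aΔt and Δx = v₀Δt + ½aΔt²; chain segment to segment.
0–3 s: v starts -7 m/s; Δx = -7·3 + ½·12·3² = 33 m; v ends 29 m/s.
3–7 s: v starts 29 m/s; Δx = 29·4 + ½·-6·4² = 68 m; v ends 5 m/s.
7–8 s: v starts 5 m/s; Δx = 5·1 + ½·5·1² = 7.5 m; v ends 10 m/s.
8–12 s: v starts 10 m/s; Δx = 10·4 + ½·-3·4² = 16 m; v ends -2 m/s.
x(12) = -8 + Σ Δx = 116.5 m.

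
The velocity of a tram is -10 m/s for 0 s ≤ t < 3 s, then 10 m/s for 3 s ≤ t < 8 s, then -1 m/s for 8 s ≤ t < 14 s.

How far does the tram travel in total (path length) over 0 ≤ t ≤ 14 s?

86 m

Total distance travelled is ∫|v| dt — sum the magnitudes of each area piece.
0–3 s: |-10| × 3 = 30 m
3–8 s: |10| × 5 = 50 m
8–14 s: |-1| × 6 = 6 m
Total distance = 86 m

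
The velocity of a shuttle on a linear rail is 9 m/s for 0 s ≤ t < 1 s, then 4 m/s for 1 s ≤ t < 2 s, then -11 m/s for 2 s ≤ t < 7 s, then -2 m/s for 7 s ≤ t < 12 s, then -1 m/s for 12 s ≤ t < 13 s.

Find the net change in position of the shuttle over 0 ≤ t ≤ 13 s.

Displacement is the signed area under the v-t curve.
0–1 s: 9 × 1 = 9 m
1–2 s: 4 × 1 = 4 m
2–7 s: -11 × 5 = -55 m
7–12 s: -2 × 5 = -10 m
12–13 s: -1 × 1 = -1 m
Net displacement = -53 m

-53 m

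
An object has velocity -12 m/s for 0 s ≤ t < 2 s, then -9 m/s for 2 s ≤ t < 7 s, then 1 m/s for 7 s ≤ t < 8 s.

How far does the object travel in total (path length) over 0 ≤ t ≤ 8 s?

Total distance travelled is ∫|v| dt — sum the magnitudes of each area piece.
0–2 s: |-12| × 2 = 24 m
2–7 s: |-9| × 5 = 45 m
7–8 s: |1| × 1 = 1 m
Total distance = 70 m

70 m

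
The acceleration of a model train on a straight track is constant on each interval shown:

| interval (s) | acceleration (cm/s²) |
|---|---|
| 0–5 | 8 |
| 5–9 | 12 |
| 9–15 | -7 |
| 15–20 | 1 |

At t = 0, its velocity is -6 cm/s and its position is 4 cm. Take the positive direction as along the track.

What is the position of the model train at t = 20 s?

884.5 cm

On each constant-a segment, Δv = aΔt and Δx = v₀Δt + ½aΔt²; chain segment to segment.
0–5 s: v starts -6 cm/s; Δx = -6·5 + ½·8·5² = 70 cm; v ends 34 cm/s.
5–9 s: v starts 34 cm/s; Δx = 34·4 + ½·12·4² = 232 cm; v ends 82 cm/s.
9–15 s: v starts 82 cm/s; Δx = 82·6 + ½·-7·6² = 366 cm; v ends 40 cm/s.
15–20 s: v starts 40 cm/s; Δx = 40·5 + ½·1·5² = 212.5 cm; v ends 45 cm/s.
x(20) = 4 + Σ Δx = 884.5 cm.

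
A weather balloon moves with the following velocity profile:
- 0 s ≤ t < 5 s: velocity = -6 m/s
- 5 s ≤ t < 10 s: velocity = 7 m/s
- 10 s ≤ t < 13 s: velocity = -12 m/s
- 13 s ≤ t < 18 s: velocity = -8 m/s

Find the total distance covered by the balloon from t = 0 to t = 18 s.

141 m

Total distance travelled is ∫|v| dt — sum the magnitudes of each area piece.
0–5 s: |-6| × 5 = 30 m
5–10 s: |7| × 5 = 35 m
10–13 s: |-12| × 3 = 36 m
13–18 s: |-8| × 5 = 40 m
Total distance = 141 m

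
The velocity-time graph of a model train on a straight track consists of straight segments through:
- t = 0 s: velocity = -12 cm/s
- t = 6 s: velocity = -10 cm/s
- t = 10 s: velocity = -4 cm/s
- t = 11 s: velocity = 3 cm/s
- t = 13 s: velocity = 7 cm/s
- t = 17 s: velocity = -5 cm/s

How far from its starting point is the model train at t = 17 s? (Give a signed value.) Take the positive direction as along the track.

-80.5 cm

Displacement is the signed area under the v-t curve.
0–6 s: ½(-12 + -10)(6) = -66 cm
6–10 s: ½(-10 + -4)(4) = -28 cm
10–11 s: ½(-4 + 3)(1) = -0.5 cm
11–13 s: ½(3 + 7)(2) = 10 cm
13–17 s: ½(7 + -5)(4) = 4 cm
Net displacement = -80.5 cm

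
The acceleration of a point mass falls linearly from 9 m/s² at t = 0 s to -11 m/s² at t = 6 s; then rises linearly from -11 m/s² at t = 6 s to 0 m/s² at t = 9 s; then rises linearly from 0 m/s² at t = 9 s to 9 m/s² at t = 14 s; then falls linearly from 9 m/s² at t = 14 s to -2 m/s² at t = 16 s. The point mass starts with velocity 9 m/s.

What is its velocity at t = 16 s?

16 m/s

Δv equals the area under the a-t graph; then v = v₀ + Δv.
0–6 s: ½(9 + -11)(6) = -6 m/s
6–9 s: ½(-11 + 0)(3) = -16.5 m/s
9–14 s: ½(0 + 9)(5) = 22.5 m/s
14–16 s: ½(9 + -2)(2) = 7 m/s
Δv = 7 m/s, so v(16) = 9 + (7) = 16 m/s.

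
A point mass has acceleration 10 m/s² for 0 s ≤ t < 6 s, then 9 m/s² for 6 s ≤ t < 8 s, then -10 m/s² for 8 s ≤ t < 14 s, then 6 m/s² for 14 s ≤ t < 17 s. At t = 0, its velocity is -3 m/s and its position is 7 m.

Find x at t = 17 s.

On each constant-a segment, Δv = aΔt and Δx = v₀Δt + ½aΔt²; chain segment to segment.
0–6 s: v starts -3 m/s; Δx = -3·6 + ½·10·6² = 162 m; v ends 57 m/s.
6–8 s: v starts 57 m/s; Δx = 57·2 + ½·9·2² = 132 m; v ends 75 m/s.
8–14 s: v starts 75 m/s; Δx = 75·6 + ½·-10·6² = 270 m; v ends 15 m/s.
14–17 s: v starts 15 m/s; Δx = 15·3 + ½·6·3² = 72 m; v ends 33 m/s.
x(17) = 7 + Σ Δx = 643 m.

643 m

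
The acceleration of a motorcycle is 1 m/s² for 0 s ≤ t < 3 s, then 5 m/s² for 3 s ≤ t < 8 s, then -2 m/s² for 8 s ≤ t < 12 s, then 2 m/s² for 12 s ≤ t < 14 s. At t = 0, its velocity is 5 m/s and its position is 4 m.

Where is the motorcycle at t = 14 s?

296 m

On each constant-a segment, Δv = aΔt and Δx = v₀Δt + ½aΔt²; chain segment to segment.
0–3 s: v starts 5 m/s; Δx = 5·3 + ½·1·3² = 19.5 m; v ends 8 m/s.
3–8 s: v starts 8 m/s; Δx = 8·5 + ½·5·5² = 102.5 m; v ends 33 m/s.
8–12 s: v starts 33 m/s; Δx = 33·4 + ½·-2·4² = 116 m; v ends 25 m/s.
12–14 s: v starts 25 m/s; Δx = 25·2 + ½·2·2² = 54 m; v ends 29 m/s.
x(14) = 4 + Σ Δx = 296 m.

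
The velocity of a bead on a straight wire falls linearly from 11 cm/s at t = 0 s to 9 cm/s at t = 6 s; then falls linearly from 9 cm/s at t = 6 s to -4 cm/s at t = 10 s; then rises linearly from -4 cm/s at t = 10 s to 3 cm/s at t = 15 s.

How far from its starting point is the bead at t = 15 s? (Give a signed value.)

67.5 cm

Displacement is the signed area under the v-t curve.
0–6 s: ½(11 + 9)(6) = 60 cm
6–10 s: ½(9 + -4)(4) = 10 cm
10–15 s: ½(-4 + 3)(5) = -2.5 cm
Net displacement = 67.5 cm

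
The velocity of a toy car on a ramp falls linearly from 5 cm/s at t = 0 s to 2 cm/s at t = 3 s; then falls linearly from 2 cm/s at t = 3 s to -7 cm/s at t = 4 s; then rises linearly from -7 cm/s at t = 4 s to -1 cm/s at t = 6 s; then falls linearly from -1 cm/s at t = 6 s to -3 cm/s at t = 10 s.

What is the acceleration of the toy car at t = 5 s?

3 cm/s²

Acceleration is the slope of the v-t graph on 4–6 s: (-1 − -7)/(6 − 4) = 3 cm/s².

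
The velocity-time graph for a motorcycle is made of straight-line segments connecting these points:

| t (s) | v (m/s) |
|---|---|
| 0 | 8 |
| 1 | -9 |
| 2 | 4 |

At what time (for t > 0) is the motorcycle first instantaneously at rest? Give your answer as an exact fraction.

v changes sign on 0–1 s (from 8 to -9); the graph is linear there, so v = 0 at t = 0 + (-8)·(1 − 0)/(-9 − 8) = 8/17 s.

t = 8/17 s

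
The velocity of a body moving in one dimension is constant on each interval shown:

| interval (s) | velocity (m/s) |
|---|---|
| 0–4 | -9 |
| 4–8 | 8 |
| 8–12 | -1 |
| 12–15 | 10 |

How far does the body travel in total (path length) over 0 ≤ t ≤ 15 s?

102 m

Distance (not displacement) is the total path length: add the absolute areas under v-t.
0–4 s: |-9| × 4 = 36 m
4–8 s: |8| × 4 = 32 m
8–12 s: |-1| × 4 = 4 m
12–15 s: |10| × 3 = 30 m
Total distance = 102 m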